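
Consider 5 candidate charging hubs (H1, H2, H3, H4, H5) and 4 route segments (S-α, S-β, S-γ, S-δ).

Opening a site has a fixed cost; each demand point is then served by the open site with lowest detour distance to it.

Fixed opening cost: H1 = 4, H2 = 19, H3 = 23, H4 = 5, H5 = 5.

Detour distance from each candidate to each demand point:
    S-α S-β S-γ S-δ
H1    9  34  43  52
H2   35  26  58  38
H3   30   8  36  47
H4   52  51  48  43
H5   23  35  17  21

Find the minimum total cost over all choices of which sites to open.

Open {H1, H3, H5}: assign each demand point to its cheapest open site.
  S-α→H1 9, S-β→H3 8, S-γ→H5 17, S-δ→H5 21
  detour distance 55, fixed 32 → total 87.
Compare {H1, H5}: detour distance 81 + fixed 9 = 90.
Compare {H1, H3, H4, H5}: detour distance 55 + fixed 37 = 92.
Compare {H1, H4, H5}: detour distance 81 + fixed 14 = 95.
All other subsets cost ≥ 90. Minimum total cost: 87.

87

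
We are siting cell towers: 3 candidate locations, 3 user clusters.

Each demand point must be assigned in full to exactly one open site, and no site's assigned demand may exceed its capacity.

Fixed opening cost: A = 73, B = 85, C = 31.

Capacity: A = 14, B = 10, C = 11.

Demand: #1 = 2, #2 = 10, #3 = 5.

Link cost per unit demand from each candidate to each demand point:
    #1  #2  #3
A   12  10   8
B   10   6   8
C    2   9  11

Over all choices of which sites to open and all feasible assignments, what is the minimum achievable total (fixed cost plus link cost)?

Open {B, C}; cheapest assignment that respects the capacities:
  B (cap 10, load 10): #2 — cost 10×6 = 60
  C (cap 11, load 7): #1, #3 — cost 2×2 + 5×11 = 59
  Shipping 119, fixed 116 → total 235.
  Any other capacity-feasible assignment to {B, C} ships for at least 119.
Compare {A, C}: its best feasible assignment gives total 258.
Compare {A, B}: its best feasible assignment gives total 282.
Every other set of open sites that can feasibly serve all demand totals ≥ 258 even under its best assignment. Minimum: 235.

235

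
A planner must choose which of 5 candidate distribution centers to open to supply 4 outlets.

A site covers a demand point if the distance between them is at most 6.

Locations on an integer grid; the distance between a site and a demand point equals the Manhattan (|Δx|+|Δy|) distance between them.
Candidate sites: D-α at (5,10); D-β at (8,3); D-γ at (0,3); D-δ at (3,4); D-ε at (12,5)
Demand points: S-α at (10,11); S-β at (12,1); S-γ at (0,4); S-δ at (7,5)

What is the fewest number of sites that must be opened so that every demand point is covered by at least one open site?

Coverage sets (demand points within 6 of each site):
  D-α: {S-α}
  D-β: {S-β, S-δ}
  D-γ: {S-γ}
  D-δ: {S-γ, S-δ}
  D-ε: {S-β, S-δ}
No 2 sites suffice: every size-2 union leaves at least one demand point uncovered.
But {D-α, D-β, D-γ} covers everything, so the minimum is 3.

3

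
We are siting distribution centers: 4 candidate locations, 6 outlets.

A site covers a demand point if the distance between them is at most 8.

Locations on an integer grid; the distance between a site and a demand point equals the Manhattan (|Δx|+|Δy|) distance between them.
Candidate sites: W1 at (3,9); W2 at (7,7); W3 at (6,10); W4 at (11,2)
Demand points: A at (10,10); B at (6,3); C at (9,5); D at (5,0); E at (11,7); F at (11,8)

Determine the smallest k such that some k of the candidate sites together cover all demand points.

2

Coverage sets (demand points within 8 of each site):
  W1: {A}
  W2: {A, B, C, E, F}
  W3: {A, B, C, E, F}
  W4: {B, C, D, E, F}
No single site covers all 6 demand points.
But {W1, W4} covers everything, so the minimum is 2.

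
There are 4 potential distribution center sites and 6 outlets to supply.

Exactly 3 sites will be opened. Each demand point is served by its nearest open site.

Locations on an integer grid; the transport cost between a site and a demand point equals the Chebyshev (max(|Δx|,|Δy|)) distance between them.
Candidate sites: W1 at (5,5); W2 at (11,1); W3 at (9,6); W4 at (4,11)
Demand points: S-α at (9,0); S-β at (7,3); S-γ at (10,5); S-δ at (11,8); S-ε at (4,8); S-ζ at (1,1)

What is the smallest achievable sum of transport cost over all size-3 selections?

14

Open {W1, W2, W3}.
  S-α→W2 2, S-β→W1 2, S-γ→W3 1, S-δ→W3 2, S-ε→W1 3, S-ζ→W1 4  ⇒ total 14.
Compare {W1, W3, W4}: total 17.
Compare {W2, W3, W4}: total 19.
No size-3 selection does better; minimum is 14.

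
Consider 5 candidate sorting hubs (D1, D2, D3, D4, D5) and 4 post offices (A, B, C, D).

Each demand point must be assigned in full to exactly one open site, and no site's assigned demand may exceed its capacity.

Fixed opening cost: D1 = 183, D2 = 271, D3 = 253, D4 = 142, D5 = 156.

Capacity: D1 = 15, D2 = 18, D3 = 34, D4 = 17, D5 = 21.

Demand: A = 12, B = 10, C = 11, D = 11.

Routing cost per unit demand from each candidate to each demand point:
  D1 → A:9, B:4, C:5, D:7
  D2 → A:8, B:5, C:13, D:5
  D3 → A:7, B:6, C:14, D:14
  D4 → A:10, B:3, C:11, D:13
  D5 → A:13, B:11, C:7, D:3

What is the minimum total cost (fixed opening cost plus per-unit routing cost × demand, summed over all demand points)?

740

Open {D3, D5}; cheapest assignment that respects the capacities:
  D3 (cap 34, load 33): A, B, C — cost 12×7 + 10×6 + 11×14 = 298
  D5 (cap 21, load 11): D — cost 11×3 = 33
  Shipping 331, fixed 409 → total 740.
  Any other capacity-feasible assignment to {D3, D5} ships for at least 331.
Compare {D1, D3}: its best feasible assignment gives total 789.
Compare {D1, D4, D5}: its best feasible assignment gives total 799.
Every other set of open sites that can feasibly serve all demand totals ≥ 789 even under its best assignment. Minimum: 740.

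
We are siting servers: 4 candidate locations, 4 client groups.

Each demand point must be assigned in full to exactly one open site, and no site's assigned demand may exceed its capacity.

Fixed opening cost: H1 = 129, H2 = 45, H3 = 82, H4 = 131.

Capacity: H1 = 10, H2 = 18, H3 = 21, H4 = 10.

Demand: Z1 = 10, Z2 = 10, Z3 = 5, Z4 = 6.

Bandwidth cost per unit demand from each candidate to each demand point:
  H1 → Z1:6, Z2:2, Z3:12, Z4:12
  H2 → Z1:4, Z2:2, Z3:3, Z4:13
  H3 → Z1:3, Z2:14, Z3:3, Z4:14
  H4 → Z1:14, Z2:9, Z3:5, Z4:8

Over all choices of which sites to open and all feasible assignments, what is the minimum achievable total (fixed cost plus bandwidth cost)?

270

Open {H2, H3}; cheapest assignment that respects the capacities:
  H2 (cap 18, load 16): Z2, Z4 — cost 10×2 + 6×13 = 98
  H3 (cap 21, load 15): Z1, Z3 — cost 10×3 + 5×3 = 45
  Shipping 143, fixed 127 → total 270.
  Any other capacity-feasible assignment to {H2, H3} ships for at least 143.
Compare {H1, H3}: its best feasible assignment gives total 360.
Compare {H2, H3, H4}: its best feasible assignment gives total 371.
Every other set of open sites that can feasibly serve all demand totals ≥ 360 even under its best assignment. Minimum: 270.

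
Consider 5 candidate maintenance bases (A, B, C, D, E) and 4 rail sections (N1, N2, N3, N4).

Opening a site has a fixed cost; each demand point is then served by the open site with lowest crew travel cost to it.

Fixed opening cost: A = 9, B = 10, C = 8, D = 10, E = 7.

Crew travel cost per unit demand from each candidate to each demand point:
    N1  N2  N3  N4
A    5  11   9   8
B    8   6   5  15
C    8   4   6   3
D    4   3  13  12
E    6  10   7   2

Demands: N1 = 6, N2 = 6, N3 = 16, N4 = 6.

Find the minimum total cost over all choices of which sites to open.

Open {B, D, E}: assign each demand point to its cheapest open site.
  N1→D 6×4=24, N2→D 6×3=18, N3→B 16×5=80, N4→E 6×2=12
  crew travel cost 134, fixed 27 → total 161.
Compare {B, C, D}: crew travel cost 140 + fixed 28 = 168.
Compare {B, C, D, E}: crew travel cost 134 + fixed 35 = 169.
Compare {A, B, D, E}: crew travel cost 134 + fixed 36 = 170.
All other subsets cost ≥ 168. Minimum total cost: 161.

161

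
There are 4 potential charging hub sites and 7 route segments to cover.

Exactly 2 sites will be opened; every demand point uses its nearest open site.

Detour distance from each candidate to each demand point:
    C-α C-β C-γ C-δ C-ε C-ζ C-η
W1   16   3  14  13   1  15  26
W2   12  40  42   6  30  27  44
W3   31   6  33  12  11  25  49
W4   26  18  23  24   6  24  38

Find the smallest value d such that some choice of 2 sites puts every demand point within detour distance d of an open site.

26

Open {W1, W2}.
  Farthest demand point is C-η at detour distance 26 (to W1); all others are ≤ 26.
With {W1, W3} the worst case is 26.
With {W1, W4} the worst case is 26.
No size-2 selection achieves below 26.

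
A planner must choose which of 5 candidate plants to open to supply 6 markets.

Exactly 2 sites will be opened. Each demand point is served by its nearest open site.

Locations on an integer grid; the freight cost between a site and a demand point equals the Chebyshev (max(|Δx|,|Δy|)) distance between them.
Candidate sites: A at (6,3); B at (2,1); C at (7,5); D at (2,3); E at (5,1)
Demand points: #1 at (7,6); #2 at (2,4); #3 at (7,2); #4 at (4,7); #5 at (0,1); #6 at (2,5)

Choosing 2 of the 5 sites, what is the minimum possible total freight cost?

12

Open {C, D}.
  #1→C 1, #2→D 1, #3→C 3, #4→C 3, #5→D 2, #6→D 2  ⇒ total 12.
Compare {A, D}: total 13.
Compare {B, C}: total 16.
No size-2 selection does better; minimum is 12.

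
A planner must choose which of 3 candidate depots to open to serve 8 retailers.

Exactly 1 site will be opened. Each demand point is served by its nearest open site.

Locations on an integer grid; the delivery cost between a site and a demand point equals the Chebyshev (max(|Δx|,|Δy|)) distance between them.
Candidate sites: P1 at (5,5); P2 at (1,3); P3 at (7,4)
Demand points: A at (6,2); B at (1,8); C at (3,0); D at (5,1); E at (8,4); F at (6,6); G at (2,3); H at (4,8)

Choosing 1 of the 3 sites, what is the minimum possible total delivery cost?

Open {P1}.
  A→P1 3, B→P1 4, C→P1 5, D→P1 4, E→P1 3, F→P1 1, G→P1 3, H→P1 3  ⇒ total 26.
Compare {P3}: total 27.
Compare {P2}: total 35.

26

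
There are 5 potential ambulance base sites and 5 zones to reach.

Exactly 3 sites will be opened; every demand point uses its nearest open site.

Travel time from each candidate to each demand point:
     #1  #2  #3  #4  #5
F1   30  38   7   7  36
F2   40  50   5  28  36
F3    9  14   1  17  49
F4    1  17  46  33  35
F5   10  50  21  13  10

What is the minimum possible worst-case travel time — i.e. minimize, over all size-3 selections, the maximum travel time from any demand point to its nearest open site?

Open {F1, F3, F5}.
  Farthest demand point is #2 at travel time 14 (to F3); all others are ≤ 14.
With {F2, F3, F5} the worst case is 14.
With {F3, F4, F5} the worst case is 14.
No size-3 selection achieves below 14.

14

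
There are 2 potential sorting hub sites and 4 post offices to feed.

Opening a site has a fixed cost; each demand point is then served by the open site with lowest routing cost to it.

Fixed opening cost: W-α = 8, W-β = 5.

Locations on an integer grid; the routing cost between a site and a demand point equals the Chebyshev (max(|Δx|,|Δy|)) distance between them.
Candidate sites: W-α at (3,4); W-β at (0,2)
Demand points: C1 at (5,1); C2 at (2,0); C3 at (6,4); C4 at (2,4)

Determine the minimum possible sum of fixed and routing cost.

Open {W-α}: assign each demand point to its cheapest open site.
  C1→W-α 3, C2→W-α 4, C3→W-α 3, C4→W-α 1
  routing cost 11, fixed 8 → total 19.
Compare {W-β}: routing cost 15 + fixed 5 = 20.
Compare {W-α, W-β}: routing cost 9 + fixed 13 = 22.

19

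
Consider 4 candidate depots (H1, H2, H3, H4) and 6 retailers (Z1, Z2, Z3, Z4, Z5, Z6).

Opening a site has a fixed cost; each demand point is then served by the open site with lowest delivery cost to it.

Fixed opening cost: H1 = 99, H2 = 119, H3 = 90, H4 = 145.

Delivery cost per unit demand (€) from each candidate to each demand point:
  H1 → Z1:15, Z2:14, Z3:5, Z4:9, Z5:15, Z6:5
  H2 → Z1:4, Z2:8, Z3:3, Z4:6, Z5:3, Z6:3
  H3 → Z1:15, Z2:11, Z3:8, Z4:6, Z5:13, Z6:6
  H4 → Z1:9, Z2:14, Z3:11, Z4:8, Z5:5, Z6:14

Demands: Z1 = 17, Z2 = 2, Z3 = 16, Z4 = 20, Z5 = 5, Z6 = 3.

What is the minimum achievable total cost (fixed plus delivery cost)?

Open {H2}: assign each demand point to its cheapest open site.
  Z1→H2 17×4=68, Z2→H2 2×8=16, Z3→H2 16×3=48, Z4→H2 20×6=120, Z5→H2 5×3=15, Z6→H2 3×3=9
  delivery cost 276, fixed 119 → total 395.
Compare {H2, H3}: delivery cost 276 + fixed 209 = 485.
Compare {H1, H2}: delivery cost 276 + fixed 218 = 494.
Compare {H2, H4}: delivery cost 276 + fixed 264 = 540.
All other subsets cost ≥ 485. Minimum total cost: 395.

395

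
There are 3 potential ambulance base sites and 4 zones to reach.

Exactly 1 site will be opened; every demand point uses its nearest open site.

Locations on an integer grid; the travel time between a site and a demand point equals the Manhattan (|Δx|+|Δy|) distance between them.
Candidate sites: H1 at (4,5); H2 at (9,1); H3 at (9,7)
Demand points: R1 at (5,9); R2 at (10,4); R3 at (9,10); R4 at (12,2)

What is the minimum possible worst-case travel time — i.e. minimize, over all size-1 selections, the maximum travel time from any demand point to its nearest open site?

8

Open {H3}.
  Farthest demand point is R4 at travel time 8 (to H3); all others are ≤ 8.
With {H1} the worst case is 11.
With {H2} the worst case is 12.
No size-1 selection achieves below 8.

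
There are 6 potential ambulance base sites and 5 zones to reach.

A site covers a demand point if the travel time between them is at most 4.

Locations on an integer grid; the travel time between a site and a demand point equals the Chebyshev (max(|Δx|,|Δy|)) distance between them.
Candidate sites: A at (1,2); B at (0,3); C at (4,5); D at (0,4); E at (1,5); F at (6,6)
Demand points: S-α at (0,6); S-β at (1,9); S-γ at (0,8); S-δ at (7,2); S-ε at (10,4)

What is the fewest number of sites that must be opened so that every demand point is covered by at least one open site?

Coverage sets (demand points within 4 of each site):
  A: {S-α}
  B: {S-α}
  C: {S-α, S-β, S-γ, S-δ}
  D: {S-α, S-γ}
  E: {S-α, S-β, S-γ}
  F: {S-δ, S-ε}
No single site covers all 5 demand points.
But {C, F} covers everything, so the minimum is 2.

2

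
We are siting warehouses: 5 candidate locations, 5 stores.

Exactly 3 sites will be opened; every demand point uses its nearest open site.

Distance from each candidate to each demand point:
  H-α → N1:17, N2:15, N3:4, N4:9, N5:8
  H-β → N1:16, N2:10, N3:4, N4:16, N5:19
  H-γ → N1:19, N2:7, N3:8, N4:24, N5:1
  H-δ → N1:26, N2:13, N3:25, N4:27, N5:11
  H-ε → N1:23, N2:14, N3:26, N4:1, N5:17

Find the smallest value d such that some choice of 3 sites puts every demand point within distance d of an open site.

Open {H-α, H-β, H-γ}.
  Farthest demand point is N1 at distance 16 (to H-β); all others are ≤ 16.
With {H-α, H-β, H-δ} the worst case is 16.
With {H-α, H-β, H-ε} the worst case is 16.
No size-3 selection achieves below 16.

16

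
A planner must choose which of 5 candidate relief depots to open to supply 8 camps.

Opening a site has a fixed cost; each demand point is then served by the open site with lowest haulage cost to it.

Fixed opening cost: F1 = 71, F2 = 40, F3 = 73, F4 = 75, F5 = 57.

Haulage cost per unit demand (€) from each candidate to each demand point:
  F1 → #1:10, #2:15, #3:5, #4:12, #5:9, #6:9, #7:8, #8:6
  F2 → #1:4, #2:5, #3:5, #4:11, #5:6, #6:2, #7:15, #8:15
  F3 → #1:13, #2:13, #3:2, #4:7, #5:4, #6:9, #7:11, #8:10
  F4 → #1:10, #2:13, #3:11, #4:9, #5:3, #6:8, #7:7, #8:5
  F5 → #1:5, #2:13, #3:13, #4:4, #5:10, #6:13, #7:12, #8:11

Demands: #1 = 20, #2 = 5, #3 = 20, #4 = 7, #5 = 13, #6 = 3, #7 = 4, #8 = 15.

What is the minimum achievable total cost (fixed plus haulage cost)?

Open {F2, F3, F4}: assign each demand point to its cheapest open site.
  #1→F2 20×4=80, #2→F2 5×5=25, #3→F3 20×2=40, #4→F3 7×7=49, #5→F4 13×3=39, #6→F2 3×2=6, #7→F4 4×7=28, #8→F4 15×5=75
  haulage cost 342, fixed 188 → total 530.
Compare {F2, F4}: haulage cost 416 + fixed 115 = 531.
Compare {F2, F4, F5}: haulage cost 381 + fixed 172 = 553.
Compare {F1, F2, F3}: haulage cost 374 + fixed 184 = 558.
All other subsets cost ≥ 531. Minimum total cost: 530.

530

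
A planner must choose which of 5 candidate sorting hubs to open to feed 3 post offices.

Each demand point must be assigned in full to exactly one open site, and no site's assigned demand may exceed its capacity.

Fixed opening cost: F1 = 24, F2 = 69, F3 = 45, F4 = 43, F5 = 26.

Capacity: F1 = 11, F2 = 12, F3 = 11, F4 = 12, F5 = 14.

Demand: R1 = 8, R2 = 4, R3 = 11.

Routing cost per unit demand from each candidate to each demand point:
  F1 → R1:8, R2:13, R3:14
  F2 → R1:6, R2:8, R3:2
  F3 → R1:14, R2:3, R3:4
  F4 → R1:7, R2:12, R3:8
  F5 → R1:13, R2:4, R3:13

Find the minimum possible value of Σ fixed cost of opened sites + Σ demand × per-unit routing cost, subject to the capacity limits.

Open {F1, F3, F5}; cheapest assignment that respects the capacities:
  F1 (cap 11, load 8): R1 — cost 8×8 = 64
  F3 (cap 11, load 11): R3 — cost 11×4 = 44
  F5 (cap 14, load 4): R2 — cost 4×4 = 16
  Shipping 124, fixed 95 → total 219.
  Any other capacity-feasible assignment to {F1, F3, F5} ships for at least 124.
Compare {F1, F2, F5}: its best feasible assignment gives total 221.
Compare {F3, F4, F5}: its best feasible assignment gives total 230.
Every other set of open sites that can feasibly serve all demand totals ≥ 221 even under its best assignment. Minimum: 219.

219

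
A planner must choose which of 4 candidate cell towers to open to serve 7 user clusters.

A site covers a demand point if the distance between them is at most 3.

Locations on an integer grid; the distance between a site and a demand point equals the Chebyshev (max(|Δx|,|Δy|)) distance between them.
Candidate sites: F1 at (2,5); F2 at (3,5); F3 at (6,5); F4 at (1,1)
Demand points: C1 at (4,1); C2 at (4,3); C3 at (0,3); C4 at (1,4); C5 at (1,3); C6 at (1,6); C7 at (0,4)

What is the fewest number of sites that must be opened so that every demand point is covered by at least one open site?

2

Coverage sets (demand points within 3 of each site):
  F1: {C2, C3, C4, C5, C6, C7}
  F2: {C2, C3, C4, C5, C6, C7}
  F3: {C2}
  F4: {C1, C2, C3, C4, C5, C7}
No single site covers all 7 demand points.
But {F1, F4} covers everything, so the minimum is 2.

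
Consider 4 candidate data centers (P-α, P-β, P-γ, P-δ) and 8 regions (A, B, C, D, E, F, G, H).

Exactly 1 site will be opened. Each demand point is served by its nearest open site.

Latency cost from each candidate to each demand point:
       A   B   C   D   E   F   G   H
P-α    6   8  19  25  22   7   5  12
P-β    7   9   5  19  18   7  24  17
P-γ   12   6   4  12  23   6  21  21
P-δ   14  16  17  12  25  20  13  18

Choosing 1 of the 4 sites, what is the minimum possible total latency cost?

Open {P-α}.
  A→P-α 6, B→P-α 8, C→P-α 19, D→P-α 25, E→P-α 22, F→P-α 7, G→P-α 5, H→P-α 12  ⇒ total 104.
Compare {P-γ}: total 105.
Compare {P-β}: total 106.
No size-1 selection does better; minimum is 104.

104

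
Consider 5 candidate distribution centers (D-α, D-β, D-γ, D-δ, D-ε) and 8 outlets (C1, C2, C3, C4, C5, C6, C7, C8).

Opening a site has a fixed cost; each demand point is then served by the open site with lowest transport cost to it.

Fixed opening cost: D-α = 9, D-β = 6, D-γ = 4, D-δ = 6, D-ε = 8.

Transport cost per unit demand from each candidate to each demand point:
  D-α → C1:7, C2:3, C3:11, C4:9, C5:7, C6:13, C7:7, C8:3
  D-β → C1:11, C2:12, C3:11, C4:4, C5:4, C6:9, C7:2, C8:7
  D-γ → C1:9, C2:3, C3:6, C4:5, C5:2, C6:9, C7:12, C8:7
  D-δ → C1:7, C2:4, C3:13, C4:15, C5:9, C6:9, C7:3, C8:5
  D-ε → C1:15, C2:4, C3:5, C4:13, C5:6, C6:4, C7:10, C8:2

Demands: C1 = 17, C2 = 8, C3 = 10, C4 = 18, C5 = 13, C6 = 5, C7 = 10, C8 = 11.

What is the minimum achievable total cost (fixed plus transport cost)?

377

Open {D-β, D-γ, D-δ, D-ε}: assign each demand point to its cheapest open site.
  C1→D-δ 17×7=119, C2→D-γ 8×3=24, C3→D-ε 10×5=50, C4→D-β 18×4=72, C5→D-γ 13×2=26, C6→D-ε 5×4=20, C7→D-β 10×2=20, C8→D-ε 11×2=22
  transport cost 353, fixed 24 → total 377.
Compare {D-α, D-β, D-γ, D-ε}: transport cost 353 + fixed 27 = 380.
Compare {D-α, D-β, D-γ, D-δ, D-ε}: transport cost 353 + fixed 33 = 386.
Compare {D-γ, D-δ, D-ε}: transport cost 381 + fixed 18 = 399.
All other subsets cost ≥ 380. Minimum total cost: 377.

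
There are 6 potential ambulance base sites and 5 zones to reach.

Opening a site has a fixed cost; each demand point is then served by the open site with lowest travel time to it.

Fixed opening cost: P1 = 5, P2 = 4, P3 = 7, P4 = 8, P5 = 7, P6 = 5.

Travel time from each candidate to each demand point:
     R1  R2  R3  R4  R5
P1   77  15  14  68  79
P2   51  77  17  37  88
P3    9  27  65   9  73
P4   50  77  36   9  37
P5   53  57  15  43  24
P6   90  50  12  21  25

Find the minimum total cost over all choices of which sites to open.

Open {P1, P3, P6}: assign each demand point to its cheapest open site.
  R1→P3 9, R2→P1 15, R3→P6 12, R4→P3 9, R5→P6 25
  travel time 70, fixed 17 → total 87.
Compare {P1, P3, P5}: travel time 71 + fixed 19 = 90.
Compare {P1, P2, P3, P6}: travel time 70 + fixed 21 = 91.
Compare {P1, P3, P5, P6}: travel time 69 + fixed 24 = 93.
All other subsets cost ≥ 90. Minimum total cost: 87.

87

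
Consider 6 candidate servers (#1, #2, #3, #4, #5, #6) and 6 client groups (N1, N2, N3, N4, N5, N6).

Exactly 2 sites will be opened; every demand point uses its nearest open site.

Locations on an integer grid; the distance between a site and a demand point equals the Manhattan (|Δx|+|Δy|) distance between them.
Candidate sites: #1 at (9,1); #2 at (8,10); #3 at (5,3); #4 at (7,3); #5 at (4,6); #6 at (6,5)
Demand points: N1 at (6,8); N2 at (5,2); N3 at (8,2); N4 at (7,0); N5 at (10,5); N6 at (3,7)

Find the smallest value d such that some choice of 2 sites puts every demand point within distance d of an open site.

5

Open {#1, #5}.
  Farthest demand point is N2 at distance 5 (to #1); all others are ≤ 5.
With {#1, #6} the worst case is 5.
With {#3, #6} the worst case is 5.
No size-2 selection achieves below 5.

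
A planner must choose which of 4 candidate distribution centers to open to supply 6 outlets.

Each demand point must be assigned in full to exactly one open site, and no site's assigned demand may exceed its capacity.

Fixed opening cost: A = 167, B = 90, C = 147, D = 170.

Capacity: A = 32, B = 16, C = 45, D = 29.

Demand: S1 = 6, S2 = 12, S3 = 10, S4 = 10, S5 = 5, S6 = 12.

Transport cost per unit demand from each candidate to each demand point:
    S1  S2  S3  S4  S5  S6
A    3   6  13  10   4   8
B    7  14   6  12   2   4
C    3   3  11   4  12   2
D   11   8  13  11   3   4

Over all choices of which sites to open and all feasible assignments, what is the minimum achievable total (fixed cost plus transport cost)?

425

Open {B, C}; cheapest assignment that respects the capacities:
  B (cap 16, load 15): S3, S5 — cost 10×6 + 5×2 = 70
  C (cap 45, load 40): S1, S2, S4, S6 — cost 6×3 + 12×3 + 10×4 + 12×2 = 118
  Shipping 188, fixed 237 → total 425.
  Any other capacity-feasible assignment to {B, C} ships for at least 188.
Compare {A, C}: its best feasible assignment gives total 562.
Compare {C, D}: its best feasible assignment gives total 580.
Every other set of open sites that can feasibly serve all demand totals ≥ 562 even under its best assignment. Minimum: 425.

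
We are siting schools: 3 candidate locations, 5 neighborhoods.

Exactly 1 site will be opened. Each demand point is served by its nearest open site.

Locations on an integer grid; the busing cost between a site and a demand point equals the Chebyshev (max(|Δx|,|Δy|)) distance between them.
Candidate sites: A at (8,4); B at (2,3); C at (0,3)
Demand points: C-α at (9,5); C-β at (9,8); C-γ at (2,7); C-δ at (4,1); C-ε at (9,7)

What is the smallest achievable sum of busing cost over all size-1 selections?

18

Open {A}.
  C-α→A 1, C-β→A 4, C-γ→A 6, C-δ→A 4, C-ε→A 3  ⇒ total 18.
Compare {B}: total 27.
Compare {C}: total 35.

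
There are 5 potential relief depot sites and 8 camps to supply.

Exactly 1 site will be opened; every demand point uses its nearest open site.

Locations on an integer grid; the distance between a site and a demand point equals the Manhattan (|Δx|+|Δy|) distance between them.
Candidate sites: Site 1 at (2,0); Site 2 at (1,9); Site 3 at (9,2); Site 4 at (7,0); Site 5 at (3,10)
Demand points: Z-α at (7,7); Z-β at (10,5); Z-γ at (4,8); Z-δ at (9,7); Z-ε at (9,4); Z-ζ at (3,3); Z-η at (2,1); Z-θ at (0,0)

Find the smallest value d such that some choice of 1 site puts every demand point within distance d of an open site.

Open {Site 3}.
  Farthest demand point is Z-γ at distance 11 (to Site 3); all others are ≤ 11.
With {Site 4} the worst case is 11.
With {Site 2} the worst case is 13.
No size-1 selection achieves below 11.

11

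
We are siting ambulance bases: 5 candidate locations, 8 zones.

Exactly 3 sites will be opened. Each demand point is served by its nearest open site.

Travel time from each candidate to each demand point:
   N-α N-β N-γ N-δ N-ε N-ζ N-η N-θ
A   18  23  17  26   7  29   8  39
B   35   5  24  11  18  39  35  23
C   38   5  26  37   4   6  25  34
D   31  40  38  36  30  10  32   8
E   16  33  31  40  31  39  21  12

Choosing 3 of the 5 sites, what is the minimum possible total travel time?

84

Open {A, B, D}.
  N-α→A 18, N-β→B 5, N-γ→A 17, N-δ→B 11, N-ε→A 7, N-ζ→D 10, N-η→A 8, N-θ→D 8  ⇒ total 84.
Compare {A, B, C}: total 92.
Compare {A, C, D}: total 92.
No size-3 selection does better; minimum is 84.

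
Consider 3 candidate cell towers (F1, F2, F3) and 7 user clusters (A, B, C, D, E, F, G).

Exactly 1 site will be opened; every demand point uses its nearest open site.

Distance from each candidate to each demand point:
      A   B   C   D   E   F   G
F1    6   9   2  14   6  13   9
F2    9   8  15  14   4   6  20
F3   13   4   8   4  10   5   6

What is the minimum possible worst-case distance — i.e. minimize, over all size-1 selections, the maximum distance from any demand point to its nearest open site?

13

Open {F3}.
  Farthest demand point is A at distance 13 (to F3); all others are ≤ 13.
With {F1} the worst case is 14.
With {F2} the worst case is 20.
No size-1 selection achieves below 13.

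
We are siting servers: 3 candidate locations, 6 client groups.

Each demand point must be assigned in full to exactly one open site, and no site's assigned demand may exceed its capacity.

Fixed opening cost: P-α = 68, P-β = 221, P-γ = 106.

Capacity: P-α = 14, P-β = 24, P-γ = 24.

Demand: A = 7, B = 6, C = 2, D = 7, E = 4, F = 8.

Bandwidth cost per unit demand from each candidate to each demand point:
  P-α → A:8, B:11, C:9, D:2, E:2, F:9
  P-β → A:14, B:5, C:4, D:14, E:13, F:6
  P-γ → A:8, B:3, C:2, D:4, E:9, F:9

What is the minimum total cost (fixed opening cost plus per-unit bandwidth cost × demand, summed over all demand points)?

346

Open {P-α, P-γ}; cheapest assignment that respects the capacities:
  P-α (cap 14, load 11): D, E — cost 7×2 + 4×2 = 22
  P-γ (cap 24, load 23): A, B, C, F — cost 7×8 + 6×3 + 2×2 + 8×9 = 150
  Shipping 172, fixed 174 → total 346.
  Any other capacity-feasible assignment to {P-α, P-γ} ships for at least 172.
Compare {P-α, P-β}: its best feasible assignment gives total 495.
Compare {P-β, P-γ}: its best feasible assignment gives total 521.
Every other set of open sites that can feasibly serve all demand totals ≥ 495 even under its best assignment. Minimum: 346.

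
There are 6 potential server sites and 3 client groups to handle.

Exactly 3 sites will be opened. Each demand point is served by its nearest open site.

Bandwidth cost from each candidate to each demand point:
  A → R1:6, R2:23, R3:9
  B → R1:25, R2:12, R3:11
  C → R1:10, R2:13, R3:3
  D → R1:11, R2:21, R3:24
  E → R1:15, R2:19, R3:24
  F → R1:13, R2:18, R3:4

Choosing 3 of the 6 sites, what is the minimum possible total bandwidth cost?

Open {A, B, C}.
  R1→A 6, R2→B 12, R3→C 3  ⇒ total 21.
Compare {A, B, F}: total 22.
Compare {A, C, D}: total 22.
No size-3 selection does better; minimum is 21.

21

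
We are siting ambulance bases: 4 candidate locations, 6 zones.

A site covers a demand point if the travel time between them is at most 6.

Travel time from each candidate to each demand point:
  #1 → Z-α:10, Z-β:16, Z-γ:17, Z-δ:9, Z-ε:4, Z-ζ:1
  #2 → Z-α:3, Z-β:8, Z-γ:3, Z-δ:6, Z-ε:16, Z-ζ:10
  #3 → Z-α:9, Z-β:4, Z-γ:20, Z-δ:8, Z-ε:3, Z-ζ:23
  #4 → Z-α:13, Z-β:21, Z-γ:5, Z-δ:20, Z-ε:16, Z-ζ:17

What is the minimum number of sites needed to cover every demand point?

Coverage sets (demand points within 6 of each site):
  #1: {Z-ε, Z-ζ}
  #2: {Z-α, Z-γ, Z-δ}
  #3: {Z-β, Z-ε}
  #4: {Z-γ}
No 2 sites suffice: every size-2 union leaves at least one demand point uncovered.
But {#1, #2, #3} covers everything, so the minimum is 3.

3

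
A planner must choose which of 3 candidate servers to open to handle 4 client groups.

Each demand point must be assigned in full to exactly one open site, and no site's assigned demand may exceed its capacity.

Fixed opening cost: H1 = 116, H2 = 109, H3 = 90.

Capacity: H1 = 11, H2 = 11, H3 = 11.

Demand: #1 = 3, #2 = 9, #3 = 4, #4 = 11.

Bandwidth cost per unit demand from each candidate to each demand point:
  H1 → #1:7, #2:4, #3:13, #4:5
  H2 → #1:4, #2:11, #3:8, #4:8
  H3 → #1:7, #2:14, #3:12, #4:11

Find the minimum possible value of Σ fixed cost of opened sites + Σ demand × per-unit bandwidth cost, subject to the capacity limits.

Open {H1, H2, H3}; cheapest assignment that respects the capacities:
  H1 (cap 11, load 9): #2 — cost 9×4 = 36
  H2 (cap 11, load 11): #4 — cost 11×8 = 88
  H3 (cap 11, load 7): #1, #3 — cost 3×7 + 4×12 = 69
  Shipping 193, fixed 315 → total 508.
  Any other capacity-feasible assignment to {H1, H2, H3} ships for at least 193.
Total demand is 27 and no other set of sites has combined capacity ≥ 27, so {H1, H2, H3} is the only feasible choice of open sites. Minimum: 508.

508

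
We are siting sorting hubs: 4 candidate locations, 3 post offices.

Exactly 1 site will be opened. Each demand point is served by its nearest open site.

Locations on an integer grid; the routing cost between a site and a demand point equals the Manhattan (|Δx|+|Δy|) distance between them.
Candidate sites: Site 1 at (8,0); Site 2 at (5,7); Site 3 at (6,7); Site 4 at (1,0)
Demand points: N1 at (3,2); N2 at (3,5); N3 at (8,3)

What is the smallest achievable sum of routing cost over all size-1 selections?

Open {Site 2}.
  N1→Site 2 7, N2→Site 2 4, N3→Site 2 7  ⇒ total 18.
Compare {Site 3}: total 19.
Compare {Site 1}: total 20.
No size-1 selection does better; minimum is 18.

18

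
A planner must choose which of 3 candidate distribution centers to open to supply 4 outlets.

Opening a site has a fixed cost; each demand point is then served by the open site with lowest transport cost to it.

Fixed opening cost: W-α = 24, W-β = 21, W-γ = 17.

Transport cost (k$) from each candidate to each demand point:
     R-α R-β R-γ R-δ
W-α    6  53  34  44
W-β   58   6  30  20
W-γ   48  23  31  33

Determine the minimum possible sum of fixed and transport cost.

Open {W-α, W-β}: assign each demand point to its cheapest open site.
  R-α→W-α 6, R-β→W-β 6, R-γ→W-β 30, R-δ→W-β 20
  transport cost 62, fixed 45 → total 107.
Compare {W-α, W-β, W-γ}: transport cost 62 + fixed 62 = 124.
Compare {W-α, W-γ}: transport cost 93 + fixed 41 = 134.
Compare {W-β}: transport cost 114 + fixed 21 = 135.
All other subsets cost ≥ 124. Minimum total cost: 107.

107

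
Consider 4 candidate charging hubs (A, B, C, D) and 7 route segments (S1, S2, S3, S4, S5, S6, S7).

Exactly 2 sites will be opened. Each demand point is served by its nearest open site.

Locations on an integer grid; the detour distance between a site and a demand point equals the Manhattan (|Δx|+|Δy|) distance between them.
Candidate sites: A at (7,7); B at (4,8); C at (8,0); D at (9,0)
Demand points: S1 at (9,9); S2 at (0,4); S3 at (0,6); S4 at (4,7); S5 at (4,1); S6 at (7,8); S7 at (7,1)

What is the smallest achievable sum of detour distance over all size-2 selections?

31

Open {B, C}.
  S1→B 6, S2→B 8, S3→B 6, S4→B 1, S5→C 5, S6→B 3, S7→C 2  ⇒ total 31.
Compare {A, B}: total 33.
Compare {A, C}: total 33.
No size-2 selection does better; minimum is 31.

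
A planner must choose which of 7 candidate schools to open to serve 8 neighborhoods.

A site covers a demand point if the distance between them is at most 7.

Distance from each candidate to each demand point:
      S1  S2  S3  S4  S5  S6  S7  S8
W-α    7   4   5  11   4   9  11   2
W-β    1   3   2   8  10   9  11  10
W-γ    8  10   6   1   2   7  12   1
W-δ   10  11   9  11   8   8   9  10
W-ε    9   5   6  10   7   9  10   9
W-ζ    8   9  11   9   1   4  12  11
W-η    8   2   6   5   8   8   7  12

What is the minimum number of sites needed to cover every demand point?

Coverage sets (demand points within 7 of each site):
  W-α: {S1, S2, S3, S5, S8}
  W-β: {S1, S2, S3}
  W-γ: {S3, S4, S5, S6, S8}
  W-δ: {}
  W-ε: {S2, S3, S5}
  W-ζ: {S5, S6}
  W-η: {S2, S3, S4, S7}
No 2 sites suffice: every size-2 union leaves at least one demand point uncovered.
But {W-α, W-γ, W-η} covers everything, so the minimum is 3.

3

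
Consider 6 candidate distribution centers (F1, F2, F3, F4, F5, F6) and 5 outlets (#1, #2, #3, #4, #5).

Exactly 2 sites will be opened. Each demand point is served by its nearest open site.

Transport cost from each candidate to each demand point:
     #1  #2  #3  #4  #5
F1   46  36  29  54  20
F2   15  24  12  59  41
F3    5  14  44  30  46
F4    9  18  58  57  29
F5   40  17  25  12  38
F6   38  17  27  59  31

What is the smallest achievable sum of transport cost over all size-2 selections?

Open {F4, F5}.
  #1→F4 9, #2→F5 17, #3→F5 25, #4→F5 12, #5→F4 29  ⇒ total 92.
Compare {F2, F5}: total 94.
Compare {F3, F5}: total 94.
No size-2 selection does better; minimum is 92.

92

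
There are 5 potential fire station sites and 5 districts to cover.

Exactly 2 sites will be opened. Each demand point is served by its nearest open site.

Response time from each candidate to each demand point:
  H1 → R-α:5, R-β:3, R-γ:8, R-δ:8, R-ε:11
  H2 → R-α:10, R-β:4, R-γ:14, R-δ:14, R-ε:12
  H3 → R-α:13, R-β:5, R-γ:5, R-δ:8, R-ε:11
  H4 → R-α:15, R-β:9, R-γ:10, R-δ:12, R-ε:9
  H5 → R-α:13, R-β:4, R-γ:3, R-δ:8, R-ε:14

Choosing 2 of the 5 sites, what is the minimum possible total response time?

Open {H1, H5}.
  R-α→H1 5, R-β→H1 3, R-γ→H5 3, R-δ→H1 8, R-ε→H1 11  ⇒ total 30.
Compare {H1, H3}: total 32.
Compare {H1, H4}: total 33.
No size-2 selection does better; minimum is 30.

30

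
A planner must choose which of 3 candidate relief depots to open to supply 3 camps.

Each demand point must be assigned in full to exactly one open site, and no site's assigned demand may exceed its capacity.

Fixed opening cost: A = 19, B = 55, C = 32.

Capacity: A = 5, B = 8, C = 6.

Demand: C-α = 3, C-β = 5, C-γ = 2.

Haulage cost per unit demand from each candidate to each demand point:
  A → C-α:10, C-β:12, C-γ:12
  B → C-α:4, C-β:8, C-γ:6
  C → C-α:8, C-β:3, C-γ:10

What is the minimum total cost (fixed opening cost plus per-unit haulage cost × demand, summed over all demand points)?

Open {A, C}; cheapest assignment that respects the capacities:
  A (cap 5, load 5): C-α, C-γ — cost 3×10 + 2×12 = 54
  C (cap 6, load 5): C-β — cost 5×3 = 15
  Shipping 69, fixed 51 → total 120.
  Any other capacity-feasible assignment to {A, C} ships for at least 69.
Compare {B, C}: its best feasible assignment gives total 126.
Compare {A, B, C}: its best feasible assignment gives total 145.
Every other set of open sites that can feasibly serve all demand totals ≥ 126 even under its best assignment. Minimum: 120.

120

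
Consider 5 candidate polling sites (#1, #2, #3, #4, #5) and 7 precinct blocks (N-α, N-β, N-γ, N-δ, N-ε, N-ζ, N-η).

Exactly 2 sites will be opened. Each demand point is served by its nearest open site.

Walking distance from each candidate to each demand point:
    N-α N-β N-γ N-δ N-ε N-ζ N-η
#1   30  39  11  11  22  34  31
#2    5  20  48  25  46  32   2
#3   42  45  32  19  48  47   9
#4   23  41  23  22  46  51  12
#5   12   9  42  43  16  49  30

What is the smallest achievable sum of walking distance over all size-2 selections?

103

Open {#1, #2}.
  N-α→#2 5, N-β→#2 20, N-γ→#1 11, N-δ→#1 11, N-ε→#1 22, N-ζ→#2 32, N-η→#2 2  ⇒ total 103.
Compare {#1, #5}: total 123.
Compare {#2, #5}: total 131.
No size-2 selection does better; minimum is 103.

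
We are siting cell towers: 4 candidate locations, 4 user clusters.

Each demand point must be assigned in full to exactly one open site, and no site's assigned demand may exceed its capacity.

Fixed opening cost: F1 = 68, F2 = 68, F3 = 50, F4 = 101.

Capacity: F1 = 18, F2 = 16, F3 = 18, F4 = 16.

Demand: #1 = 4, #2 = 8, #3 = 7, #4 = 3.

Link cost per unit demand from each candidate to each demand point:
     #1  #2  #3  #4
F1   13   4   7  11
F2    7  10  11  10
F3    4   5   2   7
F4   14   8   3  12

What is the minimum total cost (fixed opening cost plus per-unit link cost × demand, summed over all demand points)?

Open {F1, F3}; cheapest assignment that respects the capacities:
  F1 (cap 18, load 8): #2 — cost 8×4 = 32
  F3 (cap 18, load 14): #1, #3, #4 — cost 4×4 + 7×2 + 3×7 = 51
  Shipping 83, fixed 118 → total 201.
  Any other capacity-feasible assignment to {F1, F3} ships for at least 83.
Compare {F2, F3}: its best feasible assignment gives total 221.
Compare {F3, F4}: its best feasible assignment gives total 249.
Every other set of open sites that can feasibly serve all demand totals ≥ 221 even under its best assignment. Minimum: 201.

201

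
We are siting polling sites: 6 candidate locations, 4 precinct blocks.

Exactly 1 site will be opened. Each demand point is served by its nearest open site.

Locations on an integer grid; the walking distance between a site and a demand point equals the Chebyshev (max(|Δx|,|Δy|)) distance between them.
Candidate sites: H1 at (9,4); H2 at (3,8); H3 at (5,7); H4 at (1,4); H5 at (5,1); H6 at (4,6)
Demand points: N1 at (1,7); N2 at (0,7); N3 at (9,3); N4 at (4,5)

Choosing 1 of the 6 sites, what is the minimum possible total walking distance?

Open {H6}.
  N1→H6 3, N2→H6 4, N3→H6 5, N4→H6 1  ⇒ total 13.
Compare {H2}: total 14.
Compare {H3}: total 15.
No size-1 selection does better; minimum is 13.

13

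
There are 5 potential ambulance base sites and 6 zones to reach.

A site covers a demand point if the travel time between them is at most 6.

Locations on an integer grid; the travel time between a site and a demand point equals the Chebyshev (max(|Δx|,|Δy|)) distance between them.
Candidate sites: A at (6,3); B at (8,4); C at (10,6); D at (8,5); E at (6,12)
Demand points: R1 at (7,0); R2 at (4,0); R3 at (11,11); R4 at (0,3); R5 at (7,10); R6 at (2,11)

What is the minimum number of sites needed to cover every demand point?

Coverage sets (demand points within 6 of each site):
  A: {R1, R2, R4}
  B: {R1, R2, R5}
  C: {R1, R2, R3, R5}
  D: {R1, R2, R3, R5, R6}
  E: {R3, R5, R6}
No single site covers all 6 demand points.
But {A, D} covers everything, so the minimum is 2.

2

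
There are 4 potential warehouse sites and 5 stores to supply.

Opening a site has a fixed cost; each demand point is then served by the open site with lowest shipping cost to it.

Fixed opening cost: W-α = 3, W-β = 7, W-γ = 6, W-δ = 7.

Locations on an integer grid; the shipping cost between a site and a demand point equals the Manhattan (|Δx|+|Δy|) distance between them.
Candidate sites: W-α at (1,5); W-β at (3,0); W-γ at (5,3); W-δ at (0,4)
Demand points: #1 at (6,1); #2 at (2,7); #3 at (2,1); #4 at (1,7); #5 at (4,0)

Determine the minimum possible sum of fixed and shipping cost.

Open {W-α, W-β}: assign each demand point to its cheapest open site.
  #1→W-β 4, #2→W-α 3, #3→W-β 2, #4→W-α 2, #5→W-β 1
  shipping cost 12, fixed 10 → total 22.
Compare {W-α, W-γ}: shipping cost 17 + fixed 9 = 26.
Compare {W-α, W-β, W-γ}: shipping cost 11 + fixed 16 = 27.
Compare {W-α, W-β, W-δ}: shipping cost 12 + fixed 17 = 29.
All other subsets cost ≥ 26. Minimum total cost: 22.

22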